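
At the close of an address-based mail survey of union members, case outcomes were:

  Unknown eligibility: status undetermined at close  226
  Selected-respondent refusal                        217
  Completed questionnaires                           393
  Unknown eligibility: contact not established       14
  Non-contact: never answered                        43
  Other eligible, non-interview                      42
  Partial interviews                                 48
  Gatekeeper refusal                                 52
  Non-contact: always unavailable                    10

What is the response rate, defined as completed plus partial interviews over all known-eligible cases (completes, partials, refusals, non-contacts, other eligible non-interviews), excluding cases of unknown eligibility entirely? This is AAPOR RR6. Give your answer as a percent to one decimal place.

54.8%

Declined to participate = 52 + 217 = 269
No answer / not reached = 43 + 10 = 53
Undetermined eligibility = 14 + 226 = 240
Num → 393 + 48 = 441
Base → 393 + 48 + 269 + 53 + 42 = 805
RR6 = 441 / 805 = 0.5478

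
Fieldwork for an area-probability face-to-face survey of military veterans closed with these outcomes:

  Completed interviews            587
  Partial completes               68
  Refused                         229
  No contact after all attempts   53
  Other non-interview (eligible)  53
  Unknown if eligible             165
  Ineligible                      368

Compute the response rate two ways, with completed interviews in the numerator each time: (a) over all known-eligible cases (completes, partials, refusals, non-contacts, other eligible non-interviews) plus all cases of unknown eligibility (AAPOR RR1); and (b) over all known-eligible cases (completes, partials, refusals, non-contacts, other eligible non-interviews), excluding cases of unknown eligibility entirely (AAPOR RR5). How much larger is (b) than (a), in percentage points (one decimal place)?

8.5

Num → 587
Base → 587 + 68 + 229 + 53 + 53 + 165 = 1155
RR1 = 587 / 1155 = 0.5082
Base → 587 + 68 + 229 + 53 + 53 = 990
RR5 = 587 / 990 = 0.5929
Difference = 59.29 − 50.82 = 8.47 percentage points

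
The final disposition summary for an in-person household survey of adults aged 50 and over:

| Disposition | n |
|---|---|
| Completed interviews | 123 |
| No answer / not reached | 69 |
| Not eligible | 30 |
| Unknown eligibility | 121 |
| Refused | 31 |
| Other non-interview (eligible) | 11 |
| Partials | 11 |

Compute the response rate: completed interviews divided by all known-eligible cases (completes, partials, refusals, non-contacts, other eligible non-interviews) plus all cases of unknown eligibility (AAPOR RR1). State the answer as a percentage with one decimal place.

Numerator = 123
Base = 123 + 11 + 31 + 69 + 11 + 121 = 366
RR1 = 123 / 366 = 0.3361

33.6%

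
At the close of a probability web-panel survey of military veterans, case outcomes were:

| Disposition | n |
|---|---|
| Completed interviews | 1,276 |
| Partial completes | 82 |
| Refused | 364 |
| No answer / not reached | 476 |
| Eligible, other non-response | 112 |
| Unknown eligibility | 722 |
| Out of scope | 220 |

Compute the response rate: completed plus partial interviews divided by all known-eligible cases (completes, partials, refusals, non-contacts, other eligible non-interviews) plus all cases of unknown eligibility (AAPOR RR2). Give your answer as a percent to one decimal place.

Top = 1276 + 82 = 1358
Base = 1276 + 82 + 364 + 476 + 112 + 722 = 3032
RR2 = 1358 / 3032 = 0.4479

44.8%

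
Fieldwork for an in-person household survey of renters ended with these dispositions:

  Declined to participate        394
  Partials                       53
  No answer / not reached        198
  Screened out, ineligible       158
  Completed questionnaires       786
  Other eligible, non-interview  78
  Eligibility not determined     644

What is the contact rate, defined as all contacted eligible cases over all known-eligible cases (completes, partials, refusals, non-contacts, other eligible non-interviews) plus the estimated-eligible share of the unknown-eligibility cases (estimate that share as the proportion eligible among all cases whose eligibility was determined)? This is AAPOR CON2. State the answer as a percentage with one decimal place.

62.7%

Numerator = 786 + 53 + 394 + 78 = 1311
Known eligible = 786 + 53 + 394 + 198 + 78 = 1509
e = 1509 / (1509 + 158) = 1509 / 1667 = 0.9052
Eligible share of unknowns = 0.9052 × 644 = 582.95
Base = 1509 + 582.95 = 2091.95
CON2 = 1311 / 2091.95 = 0.6267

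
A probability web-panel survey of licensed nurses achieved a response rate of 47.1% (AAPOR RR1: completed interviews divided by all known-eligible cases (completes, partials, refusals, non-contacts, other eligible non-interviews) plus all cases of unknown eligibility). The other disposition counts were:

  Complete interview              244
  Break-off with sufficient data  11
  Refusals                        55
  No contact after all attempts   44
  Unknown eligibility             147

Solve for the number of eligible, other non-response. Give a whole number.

17

RR1 = 244 / D = 0.471
D = 244 / 0.471 = 518.0
Remaining denominator categories sum to 501
eligible, other non-response = 518.0 − 501 ≈ 17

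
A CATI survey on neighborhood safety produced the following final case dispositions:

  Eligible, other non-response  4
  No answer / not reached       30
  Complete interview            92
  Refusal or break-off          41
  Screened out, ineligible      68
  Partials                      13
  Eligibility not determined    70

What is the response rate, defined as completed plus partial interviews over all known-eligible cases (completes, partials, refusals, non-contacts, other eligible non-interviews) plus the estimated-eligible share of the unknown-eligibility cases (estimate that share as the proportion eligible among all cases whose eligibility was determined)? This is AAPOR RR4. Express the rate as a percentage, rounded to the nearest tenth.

45.5%

Top: 92 + 13 = 105
Known eligible: 92 + 13 + 41 + 30 + 4 = 180
e = 180 / (180 + 68) = 180 / 248 = 0.7258
e × U: 0.7258 × 70 = 50.81
Denom: 180 + 50.81 = 230.81
RR4 = 105 / 230.81 = 0.4549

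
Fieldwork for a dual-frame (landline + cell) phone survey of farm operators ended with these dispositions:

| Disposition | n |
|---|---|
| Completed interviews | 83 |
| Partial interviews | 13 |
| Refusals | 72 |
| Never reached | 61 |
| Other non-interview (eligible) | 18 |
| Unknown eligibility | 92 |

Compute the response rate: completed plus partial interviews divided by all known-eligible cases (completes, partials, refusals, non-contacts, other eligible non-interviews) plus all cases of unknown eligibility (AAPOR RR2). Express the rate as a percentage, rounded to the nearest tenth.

Num: 83 + 13 = 96
Denom: 83 + 13 + 72 + 61 + 18 + 92 = 339
RR2 = 96 / 339 = 0.2832

28.3%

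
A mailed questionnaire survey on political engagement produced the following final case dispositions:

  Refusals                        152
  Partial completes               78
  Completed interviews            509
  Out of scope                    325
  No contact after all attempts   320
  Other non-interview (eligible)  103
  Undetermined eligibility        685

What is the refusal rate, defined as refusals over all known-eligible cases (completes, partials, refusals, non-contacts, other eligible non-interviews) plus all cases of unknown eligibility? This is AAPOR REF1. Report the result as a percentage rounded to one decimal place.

8.2%

Num → 152
Base → 509 + 78 + 152 + 320 + 103 + 685 = 1847
REF1 = 152 / 1847 = 0.0823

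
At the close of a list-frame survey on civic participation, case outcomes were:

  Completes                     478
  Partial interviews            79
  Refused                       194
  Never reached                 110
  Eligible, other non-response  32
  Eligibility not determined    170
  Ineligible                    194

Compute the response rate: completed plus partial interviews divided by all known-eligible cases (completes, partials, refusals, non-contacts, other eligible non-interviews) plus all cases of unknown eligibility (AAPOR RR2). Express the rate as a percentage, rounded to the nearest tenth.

Top: 478 + 79 = 557
Denom: 478 + 79 + 194 + 110 + 32 + 170 = 1063
RR2 = 557 / 1063 = 0.5240

52.4%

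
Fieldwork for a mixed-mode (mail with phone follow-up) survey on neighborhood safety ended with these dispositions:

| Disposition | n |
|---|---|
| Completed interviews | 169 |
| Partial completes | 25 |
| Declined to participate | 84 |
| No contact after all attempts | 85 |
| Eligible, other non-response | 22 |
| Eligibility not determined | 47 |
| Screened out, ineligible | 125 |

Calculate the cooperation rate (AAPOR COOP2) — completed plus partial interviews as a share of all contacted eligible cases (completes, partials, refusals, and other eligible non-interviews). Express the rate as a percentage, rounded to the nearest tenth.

Numerator = 169 + 25 = 194
Denom = 169 + 25 + 84 + 22 = 300
COOP2 = 194 / 300 = 0.6467

64.7%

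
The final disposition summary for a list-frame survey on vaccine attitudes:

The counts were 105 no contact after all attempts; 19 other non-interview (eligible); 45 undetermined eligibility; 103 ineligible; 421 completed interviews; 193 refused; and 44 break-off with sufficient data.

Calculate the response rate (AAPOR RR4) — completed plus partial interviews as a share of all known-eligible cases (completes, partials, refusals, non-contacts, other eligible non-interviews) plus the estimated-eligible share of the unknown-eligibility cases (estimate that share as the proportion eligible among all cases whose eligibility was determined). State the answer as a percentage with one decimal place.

Num → 421 + 44 = 465
Known eligible → 421 + 44 + 193 + 105 + 19 = 782
e = 782 / (782 + 103) = 782 / 885 = 0.8836
e × U → 0.8836 × 45 = 39.76
Denominator → 782 + 39.76 = 821.76
RR4 = 465 / 821.76 = 0.5659

56.6%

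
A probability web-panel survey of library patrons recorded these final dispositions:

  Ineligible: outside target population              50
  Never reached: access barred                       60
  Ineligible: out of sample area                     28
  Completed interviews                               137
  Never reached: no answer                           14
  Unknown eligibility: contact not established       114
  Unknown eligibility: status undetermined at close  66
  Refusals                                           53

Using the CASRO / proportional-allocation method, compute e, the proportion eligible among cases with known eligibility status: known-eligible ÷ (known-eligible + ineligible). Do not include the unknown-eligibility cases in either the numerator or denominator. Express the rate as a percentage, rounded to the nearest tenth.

No contact after all attempts = 14 + 60 = 74
Unknown if eligible = 114 + 66 = 180
Not eligible = 50 + 28 = 78
Eligible (known): 137 + 53 + 74 = 264
e = 264 / (264 + 78) = 264 / 342 = 0.7719

77.2%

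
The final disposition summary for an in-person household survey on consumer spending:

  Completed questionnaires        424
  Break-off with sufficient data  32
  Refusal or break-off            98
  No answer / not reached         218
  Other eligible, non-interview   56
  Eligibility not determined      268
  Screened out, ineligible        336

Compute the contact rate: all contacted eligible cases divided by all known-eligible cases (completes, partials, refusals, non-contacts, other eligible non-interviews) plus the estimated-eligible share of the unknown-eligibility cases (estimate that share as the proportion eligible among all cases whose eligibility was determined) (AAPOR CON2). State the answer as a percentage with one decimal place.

59.9%

Numerator → 424 + 32 + 98 + 56 = 610
Determined eligible → 424 + 32 + 98 + 218 + 56 = 828
e = 828 / (828 + 336) = 828 / 1164 = 0.7113
Eligible share of unknowns → 0.7113 × 268 = 190.63
Base → 828 + 190.63 = 1018.63
CON2 = 610 / 1018.63 = 0.5988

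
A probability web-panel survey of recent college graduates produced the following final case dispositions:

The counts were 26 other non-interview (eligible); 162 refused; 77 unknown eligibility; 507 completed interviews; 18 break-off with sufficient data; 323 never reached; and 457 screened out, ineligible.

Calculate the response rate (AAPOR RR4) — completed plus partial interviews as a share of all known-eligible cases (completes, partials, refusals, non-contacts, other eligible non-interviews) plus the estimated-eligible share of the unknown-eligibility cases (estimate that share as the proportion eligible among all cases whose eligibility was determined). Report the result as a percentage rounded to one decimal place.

48.2%

Num = 507 + 18 = 525
Eligible (known) = 507 + 18 + 162 + 323 + 26 = 1036
e = 1036 / (1036 + 457) = 1036 / 1493 = 0.6939
Eligible share of unknowns = 0.6939 × 77 = 53.43
Denominator = 1036 + 53.43 = 1089.43
RR4 = 525 / 1089.43 = 0.4819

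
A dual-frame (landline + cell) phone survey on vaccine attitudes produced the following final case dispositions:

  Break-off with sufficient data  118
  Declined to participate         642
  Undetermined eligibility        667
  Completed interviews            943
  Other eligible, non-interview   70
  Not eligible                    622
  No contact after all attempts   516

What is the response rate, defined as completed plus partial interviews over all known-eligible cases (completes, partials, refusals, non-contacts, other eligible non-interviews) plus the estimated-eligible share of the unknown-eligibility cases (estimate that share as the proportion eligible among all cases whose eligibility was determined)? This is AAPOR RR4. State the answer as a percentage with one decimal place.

Top = 943 + 118 = 1061
Determined eligible = 943 + 118 + 642 + 516 + 70 = 2289
e = 2289 / (2289 + 622) = 2289 / 2911 = 0.7863
e × U = 0.7863 × 667 = 524.46
Base = 2289 + 524.46 = 2813.46
RR4 = 1061 / 2813.46 = 0.3771

37.7%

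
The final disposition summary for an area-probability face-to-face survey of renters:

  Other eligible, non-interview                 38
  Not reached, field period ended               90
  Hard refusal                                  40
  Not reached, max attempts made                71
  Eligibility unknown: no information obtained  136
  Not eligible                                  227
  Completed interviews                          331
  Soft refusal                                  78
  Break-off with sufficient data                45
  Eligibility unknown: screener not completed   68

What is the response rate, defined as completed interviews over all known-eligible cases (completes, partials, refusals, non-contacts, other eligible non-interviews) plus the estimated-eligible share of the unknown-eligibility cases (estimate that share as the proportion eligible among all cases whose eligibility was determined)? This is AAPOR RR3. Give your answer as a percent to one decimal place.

Refusal or break-off = 40 + 78 = 118
No answer / not reached = 90 + 71 = 161
Eligibility not determined = 68 + 136 = 204
Top = 331
Determined eligible = 331 + 45 + 118 + 161 + 38 = 693
e = 693 / (693 + 227) = 693 / 920 = 0.7533
e × U = 0.7533 × 204 = 153.67
Base = 693 + 153.67 = 846.67
RR3 = 331 / 846.67 = 0.3909

39.1%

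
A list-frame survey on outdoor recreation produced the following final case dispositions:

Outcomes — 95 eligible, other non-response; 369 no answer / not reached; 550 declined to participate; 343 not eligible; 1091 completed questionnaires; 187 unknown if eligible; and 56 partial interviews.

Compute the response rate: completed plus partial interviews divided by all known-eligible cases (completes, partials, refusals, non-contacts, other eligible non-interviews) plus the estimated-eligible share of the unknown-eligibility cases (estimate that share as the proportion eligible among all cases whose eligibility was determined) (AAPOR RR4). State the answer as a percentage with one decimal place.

49.4%

Numerator: 1091 + 56 = 1147
Eligible (known): 1091 + 56 + 550 + 369 + 95 = 2161
e = 2161 / (2161 + 343) = 2161 / 2504 = 0.8630
Estimated eligible among unknowns: 0.8630 × 187 = 161.38
Denominator: 2161 + 161.38 = 2322.38
RR4 = 1147 / 2322.38 = 0.4939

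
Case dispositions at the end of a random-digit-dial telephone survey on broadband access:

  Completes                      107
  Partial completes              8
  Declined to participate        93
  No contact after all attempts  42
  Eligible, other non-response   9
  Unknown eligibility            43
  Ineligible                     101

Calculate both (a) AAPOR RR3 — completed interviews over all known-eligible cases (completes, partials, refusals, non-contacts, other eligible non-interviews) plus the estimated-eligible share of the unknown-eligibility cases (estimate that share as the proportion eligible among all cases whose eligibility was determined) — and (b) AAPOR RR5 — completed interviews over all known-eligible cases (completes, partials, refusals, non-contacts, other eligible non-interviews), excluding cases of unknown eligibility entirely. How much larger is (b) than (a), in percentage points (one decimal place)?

Numerator: 107
Known eligible: 107 + 8 + 93 + 42 + 9 = 259
e = 259 / (259 + 101) = 259 / 360 = 0.7194
Estimated eligible among unknowns: 0.7194 × 43 = 30.93
Denominator: 259 + 30.93 = 289.93
RR3 = 107 / 289.93 = 0.3691
Denominator: 107 + 8 + 93 + 42 + 9 = 259
RR5 = 107 / 259 = 0.4131
Difference = 41.31 − 36.91 = 4.40 percentage points

4.4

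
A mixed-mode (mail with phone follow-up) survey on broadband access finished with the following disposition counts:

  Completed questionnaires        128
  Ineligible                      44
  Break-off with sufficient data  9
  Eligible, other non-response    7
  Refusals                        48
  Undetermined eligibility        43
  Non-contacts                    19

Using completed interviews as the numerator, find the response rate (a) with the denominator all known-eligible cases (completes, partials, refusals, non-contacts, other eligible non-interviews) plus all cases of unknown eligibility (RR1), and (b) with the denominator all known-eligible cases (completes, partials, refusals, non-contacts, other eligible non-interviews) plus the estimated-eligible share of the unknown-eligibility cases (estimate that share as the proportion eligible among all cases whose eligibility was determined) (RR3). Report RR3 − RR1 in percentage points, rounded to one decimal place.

1.5

Numerator: 128
Denominator: 128 + 9 + 48 + 19 + 7 + 43 = 254
RR1 = 128 / 254 = 0.5039
Known eligible: 128 + 9 + 48 + 19 + 7 = 211
e = 211 / (211 + 44) = 211 / 255 = 0.8275
Eligible share of unknowns: 0.8275 × 43 = 35.58
Denominator: 211 + 35.58 = 246.58
RR3 = 128 / 246.58 = 0.5191
Difference = 51.91 − 50.39 = 1.52 percentage points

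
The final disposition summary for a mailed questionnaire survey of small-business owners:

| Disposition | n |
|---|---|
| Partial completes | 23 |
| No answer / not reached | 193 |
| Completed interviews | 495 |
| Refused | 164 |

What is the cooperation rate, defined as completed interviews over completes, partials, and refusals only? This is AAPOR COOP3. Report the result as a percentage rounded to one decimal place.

Numerator: 495
Denom: 495 + 23 + 164 = 682
COOP3 = 495 / 682 = 0.7258

72.6%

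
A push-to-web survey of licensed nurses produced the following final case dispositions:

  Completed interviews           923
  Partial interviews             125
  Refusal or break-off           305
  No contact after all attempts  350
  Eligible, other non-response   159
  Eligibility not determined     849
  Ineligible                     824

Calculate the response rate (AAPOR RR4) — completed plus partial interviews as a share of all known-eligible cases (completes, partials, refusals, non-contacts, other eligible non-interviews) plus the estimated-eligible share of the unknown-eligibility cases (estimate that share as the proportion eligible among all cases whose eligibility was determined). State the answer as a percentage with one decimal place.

42.8%

Top: 923 + 125 = 1048
Eligible (known): 923 + 125 + 305 + 350 + 159 = 1862
e = 1862 / (1862 + 824) = 1862 / 2686 = 0.6932
e × U: 0.6932 × 849 = 588.53
Base: 1862 + 588.53 = 2450.53
RR4 = 1048 / 2450.53 = 0.4277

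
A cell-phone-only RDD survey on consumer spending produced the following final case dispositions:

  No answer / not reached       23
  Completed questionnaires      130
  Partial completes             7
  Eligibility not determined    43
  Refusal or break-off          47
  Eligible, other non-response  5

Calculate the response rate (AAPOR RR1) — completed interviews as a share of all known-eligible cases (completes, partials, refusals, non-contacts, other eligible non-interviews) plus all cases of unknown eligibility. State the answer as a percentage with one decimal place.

Numerator = 130
Base = 130 + 7 + 47 + 23 + 5 + 43 = 255
RR1 = 130 / 255 = 0.5098

51.0%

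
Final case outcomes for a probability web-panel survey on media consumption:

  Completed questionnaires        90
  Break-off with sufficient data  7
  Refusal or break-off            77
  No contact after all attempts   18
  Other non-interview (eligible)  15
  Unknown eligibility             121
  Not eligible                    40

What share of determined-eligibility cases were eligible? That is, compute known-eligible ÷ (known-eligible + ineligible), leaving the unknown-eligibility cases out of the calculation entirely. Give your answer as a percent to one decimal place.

83.8%

Determined eligible = 90 + 7 + 77 + 18 + 15 = 207
e = 207 / (207 + 40) = 207 / 247 = 0.8381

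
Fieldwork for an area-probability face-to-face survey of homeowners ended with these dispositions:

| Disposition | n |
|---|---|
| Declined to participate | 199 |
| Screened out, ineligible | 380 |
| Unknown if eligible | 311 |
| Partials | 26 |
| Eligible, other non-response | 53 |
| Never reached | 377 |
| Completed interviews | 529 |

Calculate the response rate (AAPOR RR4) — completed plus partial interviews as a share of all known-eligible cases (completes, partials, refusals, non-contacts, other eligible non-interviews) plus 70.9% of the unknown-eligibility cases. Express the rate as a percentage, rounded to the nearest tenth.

39.5%

Numerator → 529 + 26 = 555
Known eligible → 529 + 26 + 199 + 377 + 53 = 1184
Estimated eligible among unknowns → 0.7090 × 311 = 220.50
Denom → 1184 + 220.50 = 1404.50
RR4 = 555 / 1404.50 = 0.3952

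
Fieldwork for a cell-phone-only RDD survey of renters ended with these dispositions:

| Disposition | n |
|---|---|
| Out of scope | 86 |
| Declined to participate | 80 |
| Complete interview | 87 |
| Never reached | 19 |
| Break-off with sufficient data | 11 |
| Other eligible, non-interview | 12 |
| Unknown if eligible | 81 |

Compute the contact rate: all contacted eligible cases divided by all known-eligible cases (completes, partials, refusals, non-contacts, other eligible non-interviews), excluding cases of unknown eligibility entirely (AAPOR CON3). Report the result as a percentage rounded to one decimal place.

90.9%

Top → 87 + 11 + 80 + 12 = 190
Base → 87 + 11 + 80 + 19 + 12 = 209
CON3 = 190 / 209 = 0.9091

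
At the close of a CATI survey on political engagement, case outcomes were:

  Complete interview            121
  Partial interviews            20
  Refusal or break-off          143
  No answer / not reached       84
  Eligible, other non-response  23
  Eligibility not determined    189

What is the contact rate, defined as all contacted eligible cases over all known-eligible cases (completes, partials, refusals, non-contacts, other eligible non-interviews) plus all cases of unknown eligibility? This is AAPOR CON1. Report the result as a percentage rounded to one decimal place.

Numerator = 121 + 20 + 143 + 23 = 307
Denom = 121 + 20 + 143 + 84 + 23 + 189 = 580
CON1 = 307 / 580 = 0.5293

52.9%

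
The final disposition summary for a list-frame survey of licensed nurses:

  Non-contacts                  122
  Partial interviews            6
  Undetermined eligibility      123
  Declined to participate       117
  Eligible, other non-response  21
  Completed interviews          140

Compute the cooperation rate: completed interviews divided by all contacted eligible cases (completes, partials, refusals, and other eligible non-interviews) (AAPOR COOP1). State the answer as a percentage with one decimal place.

49.3%

Numerator → 140
Base → 140 + 6 + 117 + 21 = 284
COOP1 = 140 / 284 = 0.4930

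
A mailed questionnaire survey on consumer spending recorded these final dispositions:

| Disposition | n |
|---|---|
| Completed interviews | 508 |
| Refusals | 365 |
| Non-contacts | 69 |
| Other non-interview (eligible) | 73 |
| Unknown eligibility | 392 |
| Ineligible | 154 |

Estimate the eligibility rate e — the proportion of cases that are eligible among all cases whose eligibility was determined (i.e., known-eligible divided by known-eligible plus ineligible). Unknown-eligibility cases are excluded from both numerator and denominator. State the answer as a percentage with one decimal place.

86.8%

Eligible (known) → 508 + 365 + 69 + 73 = 1015
e = 1015 / (1015 + 154) = 1015 / 1169 = 0.8683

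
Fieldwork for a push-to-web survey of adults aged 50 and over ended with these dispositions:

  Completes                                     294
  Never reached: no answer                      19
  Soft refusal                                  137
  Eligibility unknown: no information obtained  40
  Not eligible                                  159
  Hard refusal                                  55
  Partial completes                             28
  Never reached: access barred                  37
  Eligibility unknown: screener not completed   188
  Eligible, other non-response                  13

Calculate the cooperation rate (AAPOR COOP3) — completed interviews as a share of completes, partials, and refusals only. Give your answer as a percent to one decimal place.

57.2%

Declined to participate = 55 + 137 = 192
No contact after all attempts = 19 + 37 = 56
Unknown eligibility = 188 + 40 = 228
Num: 294
Base: 294 + 28 + 192 = 514
COOP3 = 294 / 514 = 0.5720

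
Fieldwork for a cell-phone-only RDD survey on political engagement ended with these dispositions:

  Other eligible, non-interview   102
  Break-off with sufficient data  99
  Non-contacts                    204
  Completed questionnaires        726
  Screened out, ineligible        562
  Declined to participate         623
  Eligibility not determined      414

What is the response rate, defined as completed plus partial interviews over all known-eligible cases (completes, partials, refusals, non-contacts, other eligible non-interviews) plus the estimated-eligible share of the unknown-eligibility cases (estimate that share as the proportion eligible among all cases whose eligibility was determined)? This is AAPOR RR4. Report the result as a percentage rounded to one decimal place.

39.9%

Numerator → 726 + 99 = 825
Known eligible → 726 + 99 + 623 + 204 + 102 = 1754
e = 1754 / (1754 + 562) = 1754 / 2316 = 0.7573
Eligible share of unknowns → 0.7573 × 414 = 313.52
Base → 1754 + 313.52 = 2067.52
RR4 = 825 / 2067.52 = 0.3990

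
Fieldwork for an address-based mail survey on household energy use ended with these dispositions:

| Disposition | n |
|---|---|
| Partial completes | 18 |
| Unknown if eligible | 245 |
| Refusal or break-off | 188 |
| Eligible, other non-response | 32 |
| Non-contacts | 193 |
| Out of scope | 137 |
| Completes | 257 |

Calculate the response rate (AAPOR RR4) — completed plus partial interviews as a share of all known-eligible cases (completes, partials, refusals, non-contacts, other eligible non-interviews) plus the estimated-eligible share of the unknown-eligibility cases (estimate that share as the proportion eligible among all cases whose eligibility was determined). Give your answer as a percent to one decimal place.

Numerator: 257 + 18 = 275
Eligible (known): 257 + 18 + 188 + 193 + 32 = 688
e = 688 / (688 + 137) = 688 / 825 = 0.8339
Eligible share of unknowns: 0.8339 × 245 = 204.31
Denom: 688 + 204.31 = 892.31
RR4 = 275 / 892.31 = 0.3082

30.8%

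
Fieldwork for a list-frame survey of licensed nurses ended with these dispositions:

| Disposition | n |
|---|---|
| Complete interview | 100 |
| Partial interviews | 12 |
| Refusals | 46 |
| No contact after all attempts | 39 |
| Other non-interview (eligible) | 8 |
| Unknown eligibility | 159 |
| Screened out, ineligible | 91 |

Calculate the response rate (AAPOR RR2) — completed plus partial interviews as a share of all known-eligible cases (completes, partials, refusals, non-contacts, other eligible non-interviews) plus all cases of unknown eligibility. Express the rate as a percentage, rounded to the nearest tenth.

Top → 100 + 12 = 112
Denominator → 100 + 12 + 46 + 39 + 8 + 159 = 364
RR2 = 112 / 364 = 0.3077

30.8%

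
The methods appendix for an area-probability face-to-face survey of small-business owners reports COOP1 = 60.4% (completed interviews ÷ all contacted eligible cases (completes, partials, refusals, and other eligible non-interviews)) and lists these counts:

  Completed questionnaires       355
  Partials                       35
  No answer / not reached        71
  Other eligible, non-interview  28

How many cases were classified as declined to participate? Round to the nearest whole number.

COOP1 = 355 / D = 0.604
D = 355 / 0.604 = 587.7
Other denominator terms total 418
declined to participate = 587.7 − 418 ≈ 170

170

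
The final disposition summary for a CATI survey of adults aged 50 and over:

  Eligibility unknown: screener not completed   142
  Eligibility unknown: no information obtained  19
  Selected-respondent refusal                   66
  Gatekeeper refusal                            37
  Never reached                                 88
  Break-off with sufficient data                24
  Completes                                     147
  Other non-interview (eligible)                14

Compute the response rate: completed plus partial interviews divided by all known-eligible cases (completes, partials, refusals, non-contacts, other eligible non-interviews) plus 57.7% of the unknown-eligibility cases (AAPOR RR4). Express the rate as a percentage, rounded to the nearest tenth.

36.5%

Refusal or break-off = 37 + 66 = 103
Eligibility not determined = 142 + 19 = 161
Num: 147 + 24 = 171
Eligible (known): 147 + 24 + 103 + 88 + 14 = 376
Estimated eligible among unknowns: 0.5770 × 161 = 92.90
Denominator: 376 + 92.90 = 468.90
RR4 = 171 / 468.90 = 0.3647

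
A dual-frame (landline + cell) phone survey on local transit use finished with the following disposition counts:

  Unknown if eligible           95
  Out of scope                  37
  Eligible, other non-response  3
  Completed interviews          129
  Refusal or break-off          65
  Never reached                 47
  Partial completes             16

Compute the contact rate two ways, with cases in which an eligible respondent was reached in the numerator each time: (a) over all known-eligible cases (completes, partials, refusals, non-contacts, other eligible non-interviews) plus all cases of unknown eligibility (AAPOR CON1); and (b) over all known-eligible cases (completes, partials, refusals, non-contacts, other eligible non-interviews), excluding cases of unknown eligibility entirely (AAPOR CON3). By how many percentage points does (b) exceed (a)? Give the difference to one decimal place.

Numerator: 129 + 16 + 65 + 3 = 213
Denom: 129 + 16 + 65 + 47 + 3 + 95 = 355
CON1 = 213 / 355 = 0.6000
Denom: 129 + 16 + 65 + 47 + 3 = 260
CON3 = 213 / 260 = 0.8192
Difference = 81.92 − 60.00 = 21.92 percentage points

21.9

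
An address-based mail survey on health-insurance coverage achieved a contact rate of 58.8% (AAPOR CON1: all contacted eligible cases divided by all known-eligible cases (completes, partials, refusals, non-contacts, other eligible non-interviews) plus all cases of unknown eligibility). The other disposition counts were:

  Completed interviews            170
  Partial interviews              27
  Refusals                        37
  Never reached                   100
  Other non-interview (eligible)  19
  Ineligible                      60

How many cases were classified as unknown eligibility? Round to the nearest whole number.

Numerator: 170 + 27 + 37 + 19 = 253
CON1 = 253 / D = 0.588
D = 253 / 0.588 = 430.3
Other denominator terms total 353
unknown eligibility = 430.3 − 353 ≈ 77

77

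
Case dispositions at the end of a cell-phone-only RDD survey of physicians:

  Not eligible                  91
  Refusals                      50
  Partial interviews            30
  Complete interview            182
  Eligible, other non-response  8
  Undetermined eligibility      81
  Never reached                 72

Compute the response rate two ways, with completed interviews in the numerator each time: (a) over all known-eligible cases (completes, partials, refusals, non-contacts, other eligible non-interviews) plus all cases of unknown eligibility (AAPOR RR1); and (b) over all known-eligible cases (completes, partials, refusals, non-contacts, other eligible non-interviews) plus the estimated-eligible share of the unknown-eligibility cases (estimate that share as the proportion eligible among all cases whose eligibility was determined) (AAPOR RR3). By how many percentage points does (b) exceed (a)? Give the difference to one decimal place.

Numerator: 182
Denominator: 182 + 30 + 50 + 72 + 8 + 81 = 423
RR1 = 182 / 423 = 0.4303
Eligible (known): 182 + 30 + 50 + 72 + 8 = 342
e = 342 / (342 + 91) = 342 / 433 = 0.7898
e × U: 0.7898 × 81 = 63.97
Denominator: 342 + 63.97 = 405.97
RR3 = 182 / 405.97 = 0.4483
Difference = 44.83 − 43.03 = 1.80 percentage points

1.8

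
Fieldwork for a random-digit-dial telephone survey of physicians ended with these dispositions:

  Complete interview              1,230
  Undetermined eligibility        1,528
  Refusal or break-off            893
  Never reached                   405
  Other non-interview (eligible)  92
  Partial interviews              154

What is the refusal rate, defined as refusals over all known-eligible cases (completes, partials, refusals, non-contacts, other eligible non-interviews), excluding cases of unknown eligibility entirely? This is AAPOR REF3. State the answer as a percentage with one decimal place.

32.2%

Numerator → 893
Denom → 1230 + 154 + 893 + 405 + 92 = 2774
REF3 = 893 / 2774 = 0.3219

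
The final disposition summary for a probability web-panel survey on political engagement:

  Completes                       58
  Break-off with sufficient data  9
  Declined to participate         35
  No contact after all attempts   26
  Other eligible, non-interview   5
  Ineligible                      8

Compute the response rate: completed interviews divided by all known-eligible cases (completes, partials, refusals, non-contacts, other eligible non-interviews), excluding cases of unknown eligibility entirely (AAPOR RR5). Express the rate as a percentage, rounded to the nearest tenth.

Top = 58
Denominator = 58 + 9 + 35 + 26 + 5 = 133
RR5 = 58 / 133 = 0.4361

43.6%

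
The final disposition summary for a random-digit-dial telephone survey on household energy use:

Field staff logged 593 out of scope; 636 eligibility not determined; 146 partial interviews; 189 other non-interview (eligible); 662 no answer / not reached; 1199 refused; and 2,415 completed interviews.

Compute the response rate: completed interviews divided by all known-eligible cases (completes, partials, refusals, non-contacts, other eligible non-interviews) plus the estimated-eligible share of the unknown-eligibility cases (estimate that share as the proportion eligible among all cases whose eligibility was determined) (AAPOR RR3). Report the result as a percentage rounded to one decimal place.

46.7%

Numerator → 2415
Known eligible → 2415 + 146 + 1199 + 662 + 189 = 4611
e = 4611 / (4611 + 593) = 4611 / 5204 = 0.8860
Eligible share of unknowns → 0.8860 × 636 = 563.50
Denom → 4611 + 563.50 = 5174.50
RR3 = 2415 / 5174.50 = 0.4667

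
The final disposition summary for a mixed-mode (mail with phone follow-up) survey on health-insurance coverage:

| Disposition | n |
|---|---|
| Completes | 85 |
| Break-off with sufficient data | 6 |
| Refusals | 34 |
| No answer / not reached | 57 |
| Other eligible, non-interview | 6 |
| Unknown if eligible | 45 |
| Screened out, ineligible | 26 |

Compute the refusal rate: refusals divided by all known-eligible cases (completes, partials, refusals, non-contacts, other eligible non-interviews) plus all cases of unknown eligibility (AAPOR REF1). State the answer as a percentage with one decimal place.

14.6%

Numerator → 34
Base → 85 + 6 + 34 + 57 + 6 + 45 = 233
REF1 = 34 / 233 = 0.1459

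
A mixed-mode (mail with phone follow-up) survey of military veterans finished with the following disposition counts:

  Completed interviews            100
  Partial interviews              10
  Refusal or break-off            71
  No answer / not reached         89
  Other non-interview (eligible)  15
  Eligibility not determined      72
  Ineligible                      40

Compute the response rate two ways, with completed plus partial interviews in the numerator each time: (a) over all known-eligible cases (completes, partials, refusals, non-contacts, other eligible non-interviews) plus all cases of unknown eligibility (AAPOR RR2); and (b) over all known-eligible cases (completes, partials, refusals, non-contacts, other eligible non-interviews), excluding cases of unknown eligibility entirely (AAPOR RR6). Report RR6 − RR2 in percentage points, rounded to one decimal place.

Num = 100 + 10 = 110
Denominator = 100 + 10 + 71 + 89 + 15 + 72 = 357
RR2 = 110 / 357 = 0.3081
Denominator = 100 + 10 + 71 + 89 + 15 = 285
RR6 = 110 / 285 = 0.3860
Difference = 38.60 − 30.81 = 7.79 percentage points

7.8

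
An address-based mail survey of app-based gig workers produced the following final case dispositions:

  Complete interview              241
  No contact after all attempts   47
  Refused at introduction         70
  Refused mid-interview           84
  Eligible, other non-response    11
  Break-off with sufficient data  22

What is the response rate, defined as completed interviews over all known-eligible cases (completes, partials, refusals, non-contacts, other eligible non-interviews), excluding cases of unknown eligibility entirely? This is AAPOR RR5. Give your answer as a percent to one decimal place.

Refused = 70 + 84 = 154
Num = 241
Denominator = 241 + 22 + 154 + 47 + 11 = 475
RR5 = 241 / 475 = 0.5074

50.7%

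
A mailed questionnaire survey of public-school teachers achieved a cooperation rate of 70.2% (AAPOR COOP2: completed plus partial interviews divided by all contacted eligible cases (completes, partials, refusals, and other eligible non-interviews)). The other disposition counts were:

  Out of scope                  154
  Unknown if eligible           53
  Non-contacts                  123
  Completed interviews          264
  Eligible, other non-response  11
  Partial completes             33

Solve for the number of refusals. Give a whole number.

Top → 264 + 33 = 297
COOP2 = 297 / D = 0.702
D = 297 / 0.702 = 423.1
Remaining denominator categories sum to 308
refusals = 423.1 − 308 ≈ 115

115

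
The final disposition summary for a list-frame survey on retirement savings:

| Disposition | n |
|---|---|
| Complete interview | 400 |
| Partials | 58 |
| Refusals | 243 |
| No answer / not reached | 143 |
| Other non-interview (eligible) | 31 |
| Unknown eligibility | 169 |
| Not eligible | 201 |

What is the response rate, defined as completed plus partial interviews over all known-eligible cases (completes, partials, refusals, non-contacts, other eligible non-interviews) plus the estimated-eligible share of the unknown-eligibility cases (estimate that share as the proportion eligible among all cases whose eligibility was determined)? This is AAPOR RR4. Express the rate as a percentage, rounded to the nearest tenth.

Num = 400 + 58 = 458
Known eligible = 400 + 58 + 243 + 143 + 31 = 875
e = 875 / (875 + 201) = 875 / 1076 = 0.8132
Estimated eligible among unknowns = 0.8132 × 169 = 137.43
Base = 875 + 137.43 = 1012.43
RR4 = 458 / 1012.43 = 0.4524

45.2%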